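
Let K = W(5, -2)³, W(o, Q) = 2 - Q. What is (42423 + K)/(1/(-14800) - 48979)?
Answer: -628807600/724889201 ≈ -0.86745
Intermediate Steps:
K = 64 (K = (2 - 1*(-2))³ = (2 + 2)³ = 4³ = 64)
(42423 + K)/(1/(-14800) - 48979) = (42423 + 64)/(1/(-14800) - 48979) = 42487/(-1/14800 - 48979) = 42487/(-724889201/14800) = 42487*(-14800/724889201) = -628807600/724889201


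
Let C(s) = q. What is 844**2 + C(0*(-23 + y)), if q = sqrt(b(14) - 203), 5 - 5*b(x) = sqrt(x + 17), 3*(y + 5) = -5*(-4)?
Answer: 712336 + sqrt(-5050 - 5*sqrt(31))/5 ≈ 7.1234e+5 + 14.252*I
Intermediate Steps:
y = 5/3 (y = -5 + (-5*(-4))/3 = -5 + (1/3)*20 = -5 + 20/3 = 5/3 ≈ 1.6667)
b(x) = 1 - sqrt(17 + x)/5 (b(x) = 1 - sqrt(x + 17)/5 = 1 - sqrt(17 + x)/5)
q = sqrt(-202 - sqrt(31)/5) (q = sqrt((1 - sqrt(17 + 14)/5) - 203) = sqrt((1 - sqrt(31)/5) - 203) = sqrt(-202 - sqrt(31)/5) ≈ 14.252*I)
C(s) = sqrt(-5050 - 5*sqrt(31))/5
844**2 + C(0*(-23 + y)) = 844**2 + sqrt(-5050 - 5*sqrt(31))/5 = 712336 + sqrt(-5050 - 5*sqrt(31))/5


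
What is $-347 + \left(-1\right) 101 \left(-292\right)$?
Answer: $29145$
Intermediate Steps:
$-347 + \left(-1\right) 101 \left(-292\right) = -347 - -29492 = -347 + 29492 = 29145$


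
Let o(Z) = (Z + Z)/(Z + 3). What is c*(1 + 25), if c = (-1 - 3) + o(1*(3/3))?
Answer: -91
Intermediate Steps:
o(Z) = 2*Z/(3 + Z) (o(Z) = (2*Z)/(3 + Z) = 2*Z/(3 + Z))
c = -7/2 (c = (-1 - 3) + 2*(1*(3/3))/(3 + 1*(3/3)) = -4 + 2*(1*(3*(1/3)))/(3 + 1*(3*(1/3))) = -4 + 2*(1*1)/(3 + 1*1) = -4 + 2*1/(3 + 1) = -4 + 2*1/4 = -4 + 2*1*(1/4) = -4 + 1/2 = -7/2 ≈ -3.5000)
c*(1 + 25) = -7*(1 + 25)/2 = -7/2*26 = -91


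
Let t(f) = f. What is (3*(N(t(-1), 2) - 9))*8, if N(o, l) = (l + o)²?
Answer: -192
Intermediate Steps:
(3*(N(t(-1), 2) - 9))*8 = (3*((2 - 1)² - 9))*8 = (3*(1² - 9))*8 = (3*(1 - 9))*8 = (3*(-8))*8 = -24*8 = -192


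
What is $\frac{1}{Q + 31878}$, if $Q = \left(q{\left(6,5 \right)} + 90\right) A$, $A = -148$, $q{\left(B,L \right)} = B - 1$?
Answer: $\frac{1}{17818} \approx 5.6123 \cdot 10^{-5}$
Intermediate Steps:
$q{\left(B,L \right)} = -1 + B$
$Q = -14060$ ($Q = \left(\left(-1 + 6\right) + 90\right) \left(-148\right) = \left(5 + 90\right) \left(-148\right) = 95 \left(-148\right) = -14060$)
$\frac{1}{Q + 31878} = \frac{1}{-14060 + 31878} = \frac{1}{17818}$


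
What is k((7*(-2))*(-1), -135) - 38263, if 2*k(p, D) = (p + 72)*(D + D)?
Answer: -49873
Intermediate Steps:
k(p, D) = D*(72 + p) (k(p, D) = ((p + 72)*(D + D))/2 = ((72 + p)*(2*D))/2 = (2*D*(72 + p))/2 = D*(72 + p))
k((7*(-2))*(-1), -135) - 38263 = -135*(72 + (7*(-2))*(-1)) - 38263 = -135*(72 - 14*(-1)) - 38263 = -135*(72 + 14) - 38263 = -135*86 - 38263 = -11610 - 38263 = -49873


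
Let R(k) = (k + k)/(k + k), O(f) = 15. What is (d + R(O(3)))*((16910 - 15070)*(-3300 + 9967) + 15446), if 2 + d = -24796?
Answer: -304574756622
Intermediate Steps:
d = -24798 (d = -2 - 24796 = -24798)
R(k) = 1 (R(k) = (2*k)/((2*k)) = (2*k)*(1/(2*k)) = 1)
(d + R(O(3)))*((16910 - 15070)*(-3300 + 9967) + 15446) = (-24798 + 1)*((16910 - 15070)*(-3300 + 9967) + 15446) = -24797*(1840*6667 + 15446) = -24797*(12267280 + 15446) = -24797*12282726 = -304574756622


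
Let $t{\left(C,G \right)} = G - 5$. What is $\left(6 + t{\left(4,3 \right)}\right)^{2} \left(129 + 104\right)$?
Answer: $3728$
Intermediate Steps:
$t{\left(C,G \right)} = -5 + G$ ($t{\left(C,G \right)} = G - 5 = -5 + G$)
$\left(6 + t{\left(4,3 \right)}\right)^{2} \left(129 + 104\right) = \left(6 + \left(-5 + 3\right)\right)^{2} \left(129 + 104\right) = \left(6 - 2\right)^{2} \cdot 233 = 4^{2} \cdot 233 = 16 \cdot 233 = 3728$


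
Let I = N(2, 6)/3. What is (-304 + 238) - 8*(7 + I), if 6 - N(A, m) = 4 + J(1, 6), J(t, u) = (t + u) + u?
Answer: -278/3 ≈ -92.667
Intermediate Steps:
J(t, u) = t + 2*u
N(A, m) = -11 (N(A, m) = 6 - (4 + (1 + 2*6)) = 6 - (4 + (1 + 12)) = 6 - (4 + 13) = 6 - 1*17 = 6 - 17 = -11)
I = -11/3 ≈ -3.6667
(-304 + 238) - 8*(7 + I) = (-304 + 238) - 8*(7 - 11/3) = -66 - 8*10/3 = -66 - 80/3 = -278/3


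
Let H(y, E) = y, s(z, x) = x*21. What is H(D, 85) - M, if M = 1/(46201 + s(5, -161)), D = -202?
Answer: -8649641/42820 ≈ -202.00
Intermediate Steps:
s(z, x) = 21*x
M = 1/42820 (M = 1/(46201 + 21*(-161)) = 1/(46201 - 3381) = 1/42820 ≈ 2.3354e-5)
H(D, 85) - M = -202 - 1*1/42820 = -202 - 1/42820 = -8649641/42820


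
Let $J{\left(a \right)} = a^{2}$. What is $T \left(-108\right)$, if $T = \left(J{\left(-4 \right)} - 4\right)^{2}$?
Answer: $-15552$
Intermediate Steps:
$T = 144$ ($T = \left(\left(-4\right)^{2} - 4\right)^{2} = \left(16 - 4\right)^{2} = 12^{2} = 144$)
$T \left(-108\right) = 144 \left(-108\right) = -15552$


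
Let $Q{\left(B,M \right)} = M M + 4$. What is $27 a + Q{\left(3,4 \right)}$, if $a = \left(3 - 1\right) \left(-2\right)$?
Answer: $-88$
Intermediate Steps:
$Q{\left(B,M \right)} = 4 + M^{2}$ ($Q{\left(B,M \right)} = M^{2} + 4 = 4 + M^{2}$)
$a = -4$ ($a = 2 \left(-2\right) = -4$)
$27 a + Q{\left(3,4 \right)} = 27 \left(-4\right) + \left(4 + 4^{2}\right) = -108 + \left(4 + 16\right) = -108 + 20 = -88$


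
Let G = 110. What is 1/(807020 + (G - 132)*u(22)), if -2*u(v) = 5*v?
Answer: 1/808230 ≈ 1.2373e-6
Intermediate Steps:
u(v) = -5*v/2
1/(807020 + (G - 132)*u(22)) = 1/(807020 + (110 - 132)*(-5/2*22)) = 1/(807020 - 22*(-55)) = 1/(807020 + 1210) = 1/808230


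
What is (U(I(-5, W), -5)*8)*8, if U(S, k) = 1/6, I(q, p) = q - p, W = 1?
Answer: 32/3 ≈ 10.667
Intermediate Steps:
U(S, k) = ⅙
(U(I(-5, W), -5)*8)*8 = ((⅙)*8)*8 = (4/3)*8 = 32/3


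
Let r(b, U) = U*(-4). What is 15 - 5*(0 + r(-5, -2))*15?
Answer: -585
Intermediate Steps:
r(b, U) = -4*U
15 - 5*(0 + r(-5, -2))*15 = 15 - 5*(0 - 4*(-2))*15 = 15 - 5*(0 + 8)*15 = 15 - 5*8*15 = 15 - 40*15 = 15 - 600 = -585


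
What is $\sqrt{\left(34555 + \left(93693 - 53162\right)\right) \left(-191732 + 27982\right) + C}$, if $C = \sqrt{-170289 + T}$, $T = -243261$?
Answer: $\sqrt{-12295332500 + 15 i \sqrt{1838}} \approx 0.002 + 1.1088 \cdot 10^{5} i$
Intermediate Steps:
$C = 15 i \sqrt{1838}$ ($C = \sqrt{-170289 - 243261} = \sqrt{-413550} = 15 i \sqrt{1838} \approx 643.08 i$)
$\sqrt{\left(34555 + \left(93693 - 53162\right)\right) \left(-191732 + 27982\right) + C} = \sqrt{\left(34555 + \left(93693 - 53162\right)\right) \left(-191732 + 27982\right) + 15 i \sqrt{1838}} = \sqrt{\left(34555 + 40531\right) \left(-163750\right) + 15 i \sqrt{1838}} = \sqrt{75086 \left(-163750\right) + 15 i \sqrt{1838}} = \sqrt{-12295332500 + 15 i \sqrt{1838}}$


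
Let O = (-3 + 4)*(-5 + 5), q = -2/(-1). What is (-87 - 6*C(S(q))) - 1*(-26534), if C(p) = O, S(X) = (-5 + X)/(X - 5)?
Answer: 26447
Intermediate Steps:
q = 2 (q = -2*(-1) = 2)
S(X) = 1 (S(X) = (-5 + X)/(-5 + X) = 1)
O = 0 (O = 1*0 = 0)
C(p) = 0
(-87 - 6*C(S(q))) - 1*(-26534) = (-87 - 6*0) - 1*(-26534) = (-87 + 0) + 26534 = -87 + 26534 = 26447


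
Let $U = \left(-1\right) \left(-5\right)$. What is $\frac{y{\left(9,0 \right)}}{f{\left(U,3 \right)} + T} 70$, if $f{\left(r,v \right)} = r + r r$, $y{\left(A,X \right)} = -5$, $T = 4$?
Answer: $- \frac{175}{17} \approx -10.294$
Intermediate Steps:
$U = 5$
$f{\left(r,v \right)} = r + r^{2}$
$\frac{y{\left(9,0 \right)}}{f{\left(U,3 \right)} + T} 70 = - \frac{5}{5 \left(1 + 5\right) + 4} \cdot 70 = - \frac{5}{5 \cdot 6 + 4} \cdot 70 = - \frac{5}{30 + 4} \cdot 70 = - \frac{5}{34} \cdot 70 = \left(-5\right) \frac{1}{34} \cdot 70 = \left(- \frac{5}{34}\right) 70 = - \frac{175}{17}$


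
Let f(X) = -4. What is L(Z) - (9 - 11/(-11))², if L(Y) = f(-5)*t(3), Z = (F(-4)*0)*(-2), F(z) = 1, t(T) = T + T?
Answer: -124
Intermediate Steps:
t(T) = 2*T
Z = 0 (Z = (1*0)*(-2) = 0*(-2) = 0)
L(Y) = -24 (L(Y) = -8*3 = -4*6 = -24)
L(Z) - (9 - 11/(-11))² = -24 - (9 - 11/(-11))² = -24 - (9 - 11*(-1/11))² = -24 - (9 + 1)² = -24 - 1*10² = -24 - 1*100 = -24 - 100 = -124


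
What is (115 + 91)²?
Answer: 42436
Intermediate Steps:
(115 + 91)² = 206² = 42436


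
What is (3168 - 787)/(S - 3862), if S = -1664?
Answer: -2381/5526 ≈ -0.43087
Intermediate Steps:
(3168 - 787)/(S - 3862) = (3168 - 787)/(-1664 - 3862) = 2381/(-5526) = 2381*(-1/5526) = -2381/5526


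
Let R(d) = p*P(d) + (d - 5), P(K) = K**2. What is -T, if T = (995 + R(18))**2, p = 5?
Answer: -6906384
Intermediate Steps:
R(d) = -5 + d + 5*d**2 (R(d) = 5*d**2 + (d - 5) = 5*d**2 + (-5 + d) = -5 + d + 5*d**2)
T = 6906384 (T = (995 + (-5 + 18 + 5*18**2))**2 = (995 + (-5 + 18 + 5*324))**2 = (995 + (-5 + 18 + 1620))**2 = (995 + 1633)**2 = 2628**2 = 6906384)
-T = -1*6906384 = -6906384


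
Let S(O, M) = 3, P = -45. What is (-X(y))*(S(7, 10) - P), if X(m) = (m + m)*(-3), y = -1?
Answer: -288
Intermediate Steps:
X(m) = -6*m (X(m) = (2*m)*(-3) = -6*m)
(-X(y))*(S(7, 10) - P) = (-(-6)*(-1))*(3 - 1*(-45)) = (-1*6)*(3 + 45) = -6*48 = -288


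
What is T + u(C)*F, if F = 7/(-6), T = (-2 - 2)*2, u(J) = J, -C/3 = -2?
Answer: -15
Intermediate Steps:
C = 6 (C = -3*(-2) = 6)
T = -8 (T = -4*2 = -8)
F = -7/6 (F = 7*(-⅙) = -7/6 ≈ -1.1667)
T + u(C)*F = -8 + 6*(-7/6) = -8 - 7 = -15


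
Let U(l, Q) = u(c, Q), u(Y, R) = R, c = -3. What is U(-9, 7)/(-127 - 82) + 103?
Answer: 21520/209 ≈ 102.97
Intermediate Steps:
U(l, Q) = Q
U(-9, 7)/(-127 - 82) + 103 = 7/(-127 - 82) + 103 = 7/(-209) + 103 = -1/209*7 + 103 = -7/209 + 103 = 21520/209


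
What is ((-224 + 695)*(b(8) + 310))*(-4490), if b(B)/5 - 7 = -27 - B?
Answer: -359514300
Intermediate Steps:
b(B) = -100 - 5*B (b(B) = 35 + 5*(-27 - B) = 35 + (-135 - 5*B) = -100 - 5*B)
((-224 + 695)*(b(8) + 310))*(-4490) = ((-224 + 695)*((-100 - 5*8) + 310))*(-4490) = (471*((-100 - 40) + 310))*(-4490) = (471*(-140 + 310))*(-4490) = (471*170)*(-4490) = 80070*(-4490) = -359514300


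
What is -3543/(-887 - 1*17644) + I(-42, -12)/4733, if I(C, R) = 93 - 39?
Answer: 5923231/29235741 ≈ 0.20260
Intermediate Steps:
I(C, R) = 54
-3543/(-887 - 1*17644) + I(-42, -12)/4733 = -3543/(-887 - 1*17644) + 54/4733 = -3543/(-887 - 17644) + 54*(1/4733) = -3543/(-18531) + 54/4733 = -3543*(-1/18531) + 54/4733 = 1181/6177 + 54/4733 = 5923231/29235741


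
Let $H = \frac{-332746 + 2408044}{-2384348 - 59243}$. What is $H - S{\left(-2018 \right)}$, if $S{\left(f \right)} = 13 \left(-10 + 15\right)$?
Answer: $- \frac{160908713}{2443591} \approx -65.849$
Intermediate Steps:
$H = - \frac{2075298}{2443591}$ ($H = \frac{2075298}{-2443591} = 2075298 \left(- \frac{1}{2443591}\right) = - \frac{2075298}{2443591} \approx -0.84928$)
$S{\left(f \right)} = 65$ ($S{\left(f \right)} = 13 \cdot 5 = 65$)
$H - S{\left(-2018 \right)} = - \frac{2075298}{2443591} - 65 = - \frac{160908713}{2443591}$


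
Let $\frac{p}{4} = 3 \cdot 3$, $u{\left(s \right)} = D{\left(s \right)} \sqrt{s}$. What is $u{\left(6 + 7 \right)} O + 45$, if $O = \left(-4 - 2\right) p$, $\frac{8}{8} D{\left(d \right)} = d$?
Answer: $45 - 2808 \sqrt{13} \approx -10079.0$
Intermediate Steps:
$D{\left(d \right)} = d$
$u{\left(s \right)} = s^{\frac{3}{2}}$ ($u{\left(s \right)} = s \sqrt{s} = s^{\frac{3}{2}}$)
$p = 36$ ($p = 4 \cdot 3 \cdot 3 = 4 \cdot 9 = 36$)
$O = -216$ ($O = \left(-4 - 2\right) 36 = \left(-6\right) 36 = -216$)
$u{\left(6 + 7 \right)} O + 45 = \left(6 + 7\right)^{\frac{3}{2}} \left(-216\right) + 45 = 13^{\frac{3}{2}} \left(-216\right) + 45 = 13 \sqrt{13} \left(-216\right) + 45 = - 2808 \sqrt{13} + 45 = 45 - 2808 \sqrt{13}$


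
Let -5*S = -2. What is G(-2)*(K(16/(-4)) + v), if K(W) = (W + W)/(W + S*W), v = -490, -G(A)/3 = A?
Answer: -20520/7 ≈ -2931.4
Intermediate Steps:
S = ⅖ (S = -⅕*(-2) = ⅖ ≈ 0.40000)
G(A) = -3*A
K(W) = 10/7 (K(W) = (W + W)/(W + 2*W/5) = (2*W)/((7*W/5)) = (2*W)*(5/(7*W)) = 10/7)
G(-2)*(K(16/(-4)) + v) = (-3*(-2))*(10/7 - 490) = 6*(-3420/7) = -20520/7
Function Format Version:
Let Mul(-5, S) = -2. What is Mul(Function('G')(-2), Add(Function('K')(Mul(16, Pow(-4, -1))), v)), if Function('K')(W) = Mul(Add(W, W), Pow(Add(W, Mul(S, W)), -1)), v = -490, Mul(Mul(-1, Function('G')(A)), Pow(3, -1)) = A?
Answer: Rational(-20520, 7) ≈ -2931.4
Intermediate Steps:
S = Rational(2, 5) (S = Mul(Rational(-1, 5), -2) = Rational(2, 5) ≈ 0.40000)
Function('G')(A) = Mul(-3, A)
Function('K')(W) = Rational(10, 7) (Function('K')(W) = Mul(Add(W, W), Pow(Add(W, Mul(Rational(2, 5), W)), -1)) = Mul(Mul(2, W), Pow(Mul(Rational(7, 5), W), -1)) = Mul(Mul(2, W), Mul(Rational(5, 7), Pow(W, -1))) = Rational(10, 7))
Mul(Function('G')(-2), Add(Function('K')(Mul(16, Pow(-4, -1))), v)) = Mul(Mul(-3, -2), Add(Rational(10, 7), -490)) = Mul(6, Rational(-3420, 7)) = Rational(-20520, 7)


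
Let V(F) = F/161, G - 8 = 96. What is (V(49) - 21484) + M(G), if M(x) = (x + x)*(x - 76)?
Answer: -360173/23 ≈ -15660.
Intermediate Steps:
G = 104 (G = 8 + 96 = 104)
M(x) = 2*x*(-76 + x) (M(x) = (2*x)*(-76 + x) = 2*x*(-76 + x))
V(F) = F/161 (V(F) = F*(1/161) = F/161)
(V(49) - 21484) + M(G) = ((1/161)*49 - 21484) + 2*104*(-76 + 104) = (7/23 - 21484) + 2*104*28 = -494125/23 + 5824 = -360173/23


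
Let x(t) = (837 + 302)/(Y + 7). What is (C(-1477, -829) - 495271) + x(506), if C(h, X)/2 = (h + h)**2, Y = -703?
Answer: 11802043717/696 ≈ 1.6957e+7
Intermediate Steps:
C(h, X) = 8*h**2 (C(h, X) = 2*(h + h)**2 = 2*(2*h)**2 = 2*(4*h**2) = 8*h**2)
x(t) = -1139/696 (x(t) = (837 + 302)/(-703 + 7) = 1139/(-696) = 1139*(-1/696) = -1139/696)
(C(-1477, -829) - 495271) + x(506) = (8*(-1477)**2 - 495271) - 1139/696 = (8*2181529 - 495271) - 1139/696 = (17452232 - 495271) - 1139/696 = 16956961 - 1139/696 = 11802043717/696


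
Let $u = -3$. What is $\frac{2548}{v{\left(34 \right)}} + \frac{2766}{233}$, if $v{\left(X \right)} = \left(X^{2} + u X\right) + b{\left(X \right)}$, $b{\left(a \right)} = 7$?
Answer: $\frac{3528410}{247213} \approx 14.273$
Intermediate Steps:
$v{\left(X \right)} = 7 + X^{2} - 3 X$ ($v{\left(X \right)} = \left(X^{2} - 3 X\right) + 7 = 7 + X^{2} - 3 X$)
$\frac{2548}{v{\left(34 \right)}} + \frac{2766}{233} = \frac{2548}{7 + 34^{2} - 102} + \frac{2766}{233} = \frac{2548}{7 + 1156 - 102} + 2766 \cdot \frac{1}{233} = \frac{2548}{1061} + \frac{2766}{233} = \frac{3528410}{247213}$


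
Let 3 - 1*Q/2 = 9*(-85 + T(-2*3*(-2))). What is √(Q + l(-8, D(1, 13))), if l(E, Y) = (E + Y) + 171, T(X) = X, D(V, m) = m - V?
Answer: √1495 ≈ 38.665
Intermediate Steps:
l(E, Y) = 171 + E + Y
Q = 1320 (Q = 6 - 18*(-85 - 2*3*(-2)) = 6 - 18*(-85 - 6*(-2)) = 6 - 18*(-85 + 12) = 6 - 18*(-73) = 6 - 2*(-657) = 6 + 1314 = 1320)
√(Q + l(-8, D(1, 13))) = √(1320 + (171 - 8 + (13 - 1*1))) = √(1320 + (171 - 8 + (13 - 1))) = √(1320 + (171 - 8 + 12)) = √(1320 + 175) = √1495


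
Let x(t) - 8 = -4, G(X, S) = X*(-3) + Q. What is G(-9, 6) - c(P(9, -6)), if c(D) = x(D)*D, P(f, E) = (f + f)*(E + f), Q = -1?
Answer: -190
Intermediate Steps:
G(X, S) = -1 - 3*X (G(X, S) = X*(-3) - 1 = -3*X - 1 = -1 - 3*X)
x(t) = 4 (x(t) = 8 - 4 = 4)
P(f, E) = 2*f*(E + f) (P(f, E) = (2*f)*(E + f) = 2*f*(E + f))
c(D) = 4*D
G(-9, 6) - c(P(9, -6)) = (-1 - 3*(-9)) - 4*2*9*(-6 + 9) = (-1 + 27) - 4*2*9*3 = 26 - 4*54 = 26 - 1*216 = 26 - 216 = -190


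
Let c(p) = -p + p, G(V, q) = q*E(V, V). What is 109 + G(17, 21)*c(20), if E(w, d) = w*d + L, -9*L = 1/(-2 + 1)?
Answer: 109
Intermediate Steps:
L = 1/9 (L = -1/(9*(-2 + 1)) = -1/9/(-1) = -1/9*(-1) = 1/9 ≈ 0.11111)
E(w, d) = 1/9 + d*w (E(w, d) = w*d + 1/9 = d*w + 1/9 = 1/9 + d*w)
G(V, q) = q*(1/9 + V**2) (G(V, q) = q*(1/9 + V*V) = q*(1/9 + V**2))
c(p) = 0
109 + G(17, 21)*c(20) = 109 + (21*(1/9 + 17**2))*0 = 109 + (21*(1/9 + 289))*0 = 109 + (21*(2602/9))*0 = 109 + (18214/3)*0 = 109 + 0 = 109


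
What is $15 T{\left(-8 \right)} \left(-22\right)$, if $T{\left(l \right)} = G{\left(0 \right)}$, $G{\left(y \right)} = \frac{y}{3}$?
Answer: $0$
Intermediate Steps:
$G{\left(y \right)} = \frac{y}{3}$ ($G{\left(y \right)} = y \frac{1}{3} = \frac{y}{3}$)
$T{\left(l \right)} = 0$ ($T{\left(l \right)} = \frac{1}{3} \cdot 0 = 0$)
$15 T{\left(-8 \right)} \left(-22\right) = 15 \cdot 0 \left(-22\right) = 0 \left(-22\right) = 0$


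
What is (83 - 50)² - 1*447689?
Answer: -446600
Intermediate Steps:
(83 - 50)² - 1*447689 = 33² - 447689 = 1089 - 447689 = -446600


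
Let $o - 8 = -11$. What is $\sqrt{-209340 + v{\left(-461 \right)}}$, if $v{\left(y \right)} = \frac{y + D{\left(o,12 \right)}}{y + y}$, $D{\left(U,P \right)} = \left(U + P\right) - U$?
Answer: $\frac{i \sqrt{177956170582}}{922} \approx 457.54 i$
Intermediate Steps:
$o = -3$ ($o = 8 - 11 = -3$)
$D{\left(U,P \right)} = P$ ($D{\left(U,P \right)} = \left(P + U\right) - U = P$)
$v{\left(y \right)} = \frac{12 + y}{2 y}$ ($v{\left(y \right)} = \frac{y + 12}{y + y} = \frac{12 + y}{2 y}$)
$\sqrt{-209340 + v{\left(-461 \right)}} = \sqrt{-209340 + \frac{12 - 461}{2 \left(-461\right)}} = \sqrt{-209340 + \frac{1}{2} \left(- \frac{1}{461}\right) \left(-449\right)} = \sqrt{-209340 + \frac{449}{922}} = \sqrt{- \frac{193011031}{922}} = \frac{i \sqrt{177956170582}}{922}$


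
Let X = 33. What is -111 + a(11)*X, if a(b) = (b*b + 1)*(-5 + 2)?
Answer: -12189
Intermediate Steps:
a(b) = -3 - 3*b**2 (a(b) = (b**2 + 1)*(-3) = (1 + b**2)*(-3) = -3 - 3*b**2)
-111 + a(11)*X = -111 + (-3 - 3*11**2)*33 = -111 + (-3 - 3*121)*33 = -111 + (-3 - 363)*33 = -111 - 366*33 = -111 - 12078 = -12189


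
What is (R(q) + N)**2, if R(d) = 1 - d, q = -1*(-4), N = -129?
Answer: 17424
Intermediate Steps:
q = 4
(R(q) + N)**2 = ((1 - 1*4) - 129)**2 = ((1 - 4) - 129)**2 = (-3 - 129)**2 = (-132)**2 = 17424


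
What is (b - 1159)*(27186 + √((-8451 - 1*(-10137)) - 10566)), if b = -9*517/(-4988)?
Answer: -78519135327/2494 - 5776439*I*√555/1247 ≈ -3.1483e+7 - 1.0913e+5*I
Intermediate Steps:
b = 4653/4988 (b = -4653*(-1/4988) = 4653/4988 ≈ 0.93284)
(b - 1159)*(27186 + √((-8451 - 1*(-10137)) - 10566)) = (4653/4988 - 1159)*(27186 + √((-8451 - 1*(-10137)) - 10566)) = -5776439*(27186 + √((-8451 + 10137) - 10566))/4988 = -5776439*(27186 + √(1686 - 10566))/4988 = -5776439*(27186 + √(-8880))/4988 = -5776439*(27186 + 4*I*√555)/4988 = -78519135327/2494 - 5776439*I*√555/1247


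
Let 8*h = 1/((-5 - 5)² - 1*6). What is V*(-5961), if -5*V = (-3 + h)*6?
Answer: -8065233/376 ≈ -21450.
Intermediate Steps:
h = 1/752 (h = 1/(8*((-5 - 5)² - 1*6)) = 1/(8*((-10)² - 6)) = 1/(8*(100 - 6)) = (⅛)/94 = (⅛)*(1/94) = 1/752 ≈ 0.0013298)
V = 1353/376 (V = -(-3 + 1/752)*6/5 = -(-451)*6/752 = -⅕*(-6765/376) = 1353/376 ≈ 3.5984)
V*(-5961) = (1353/376)*(-5961) = -8065233/376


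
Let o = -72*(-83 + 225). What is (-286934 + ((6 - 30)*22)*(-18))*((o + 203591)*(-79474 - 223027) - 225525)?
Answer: 16227972773232560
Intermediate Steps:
o = -10224 (o = -72*142 = -10224)
(-286934 + ((6 - 30)*22)*(-18))*((o + 203591)*(-79474 - 223027) - 225525) = (-286934 + ((6 - 30)*22)*(-18))*((-10224 + 203591)*(-79474 - 223027) - 225525) = (-286934 - 24*22*(-18))*(193367*(-302501) - 225525) = (-286934 - 528*(-18))*(-58493710867 - 225525) = (-286934 + 9504)*(-58493936392) = -277430*(-58493936392) = 16227972773232560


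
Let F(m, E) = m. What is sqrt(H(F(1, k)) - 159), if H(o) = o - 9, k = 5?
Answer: I*sqrt(167) ≈ 12.923*I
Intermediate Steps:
H(o) = -9 + o
sqrt(H(F(1, k)) - 159) = sqrt((-9 + 1) - 159) = sqrt(-8 - 159) = sqrt(-167) = I*sqrt(167)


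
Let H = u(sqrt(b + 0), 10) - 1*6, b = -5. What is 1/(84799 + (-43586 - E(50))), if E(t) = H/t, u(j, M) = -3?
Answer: 50/2060659 ≈ 2.4264e-5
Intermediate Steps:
H = -9 (H = -3 - 1*6 = -3 - 6 = -9)
E(t) = -9/t
1/(84799 + (-43586 - E(50))) = 1/(84799 + (-43586 - (-9)/50)) = 1/(84799 + (-43586 - 1*(-9/50))) = 1/(84799 + (-43586 + 9/50)) = 1/(84799 - 2179291/50) = 1/(2060659/50) = 50/2060659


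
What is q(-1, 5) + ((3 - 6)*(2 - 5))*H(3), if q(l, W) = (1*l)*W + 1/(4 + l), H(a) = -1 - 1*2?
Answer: -95/3 ≈ -31.667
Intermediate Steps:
H(a) = -3 (H(a) = -1 - 2 = -3)
q(l, W) = 1/(4 + l) + W*l (q(l, W) = l*W + 1/(4 + l) = W*l + 1/(4 + l) = 1/(4 + l) + W*l)
q(-1, 5) + ((3 - 6)*(2 - 5))*H(3) = (1 + 5*(-1)**2 + 4*5*(-1))/(4 - 1) + ((3 - 6)*(2 - 5))*(-3) = (1 + 5*1 - 20)/3 - 3*(-3)*(-3) = (1 + 5 - 20)/3 + 9*(-3) = (1/3)*(-14) - 27 = -14/3 - 27 = -95/3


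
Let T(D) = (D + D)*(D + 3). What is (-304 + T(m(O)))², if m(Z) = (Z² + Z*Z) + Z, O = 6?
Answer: 152078224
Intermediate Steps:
m(Z) = Z + 2*Z² (m(Z) = (Z² + Z²) + Z = 2*Z² + Z = Z + 2*Z²)
T(D) = 2*D*(3 + D) (T(D) = (2*D)*(3 + D) = 2*D*(3 + D))
(-304 + T(m(O)))² = (-304 + 2*(6*(1 + 2*6))*(3 + 6*(1 + 2*6)))² = (-304 + 2*(6*(1 + 12))*(3 + 6*(1 + 12)))² = (-304 + 2*(6*13)*(3 + 6*13))² = (-304 + 2*78*(3 + 78))² = (-304 + 2*78*81)² = (-304 + 12636)² = 12332² = 152078224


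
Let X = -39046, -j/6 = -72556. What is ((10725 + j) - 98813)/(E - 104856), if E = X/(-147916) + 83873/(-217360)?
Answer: -2791094501029120/842807864196667 ≈ -3.3117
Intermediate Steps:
j = 435336 (j = -6*(-72556) = 435336)
E = -979780027/8037755440 (E = -39046/(-147916) + 83873/(-217360) = -39046*(-1/147916) + 83873*(-1/217360) = 19523/73958 - 83873/217360 = -979780027/8037755440 ≈ -0.12190)
((10725 + j) - 98813)/(E - 104856) = ((10725 + 435336) - 98813)/(-979780027/8037755440 - 104856) = (446061 - 98813)/(-842807864196667/8037755440) = 347248*(-8037755440/842807864196667) = -2791094501029120/842807864196667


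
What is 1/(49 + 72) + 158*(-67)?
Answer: -1280905/121 ≈ -10586.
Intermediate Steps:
1/(49 + 72) + 158*(-67) = 1/121 - 10586 = -1280905/121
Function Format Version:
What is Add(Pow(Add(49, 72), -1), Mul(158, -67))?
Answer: Rational(-1280905, 121) ≈ -10586.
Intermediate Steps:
Add(Pow(Add(49, 72), -1), Mul(158, -67)) = Add(Pow(121, -1), -10586) = Add(Rational(1, 121), -10586) = Rational(-1280905, 121)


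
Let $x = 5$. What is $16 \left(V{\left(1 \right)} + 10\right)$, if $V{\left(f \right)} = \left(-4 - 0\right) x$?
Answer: $-160$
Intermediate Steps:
$V{\left(f \right)} = -20$ ($V{\left(f \right)} = \left(-4 - 0\right) 5 = \left(-4 + 0\right) 5 = \left(-4\right) 5 = -20$)
$16 \left(V{\left(1 \right)} + 10\right) = 16 \left(-20 + 10\right) = 16 \left(-10\right) = -160$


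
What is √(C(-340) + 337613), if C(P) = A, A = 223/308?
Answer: √8006847079/154 ≈ 581.04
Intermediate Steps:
A = 223/308 (A = 223*(1/308) = 223/308 ≈ 0.72403)
C(P) = 223/308
√(C(-340) + 337613) = √(223/308 + 337613) = √(103985027/308) = √8006847079/154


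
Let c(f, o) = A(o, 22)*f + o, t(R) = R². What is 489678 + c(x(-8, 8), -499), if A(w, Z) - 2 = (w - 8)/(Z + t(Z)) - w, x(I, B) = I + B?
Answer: 489179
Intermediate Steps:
x(I, B) = B + I
A(w, Z) = 2 - w + (-8 + w)/(Z + Z²) (A(w, Z) = 2 + ((w - 8)/(Z + Z²) - w) = 2 + ((-8 + w)/(Z + Z²) - w) = 2 + (-w + (-8 + w)/(Z + Z²)) = 2 - w + (-8 + w)/(Z + Z²))
c(f, o) = o + f*(502/253 - 505*o/506) (c(f, o) = ((-8 + o + 2*22 + 2*22² - 1*22*o - 1*o*22²)/(22*(1 + 22)))*f + o = ((1/22)*(-8 + o + 44 + 2*484 - 22*o - 1*o*484)/23)*f + o = ((1/22)*(1/23)*(-8 + o + 44 + 968 - 22*o - 484*o))*f + o = ((1/22)*(1/23)*(1004 - 505*o))*f + o = (502/253 - 505*o/506)*f + o = f*(502/253 - 505*o/506) + o = o + f*(502/253 - 505*o/506))
489678 + c(x(-8, 8), -499) = 489678 + (-499 + (8 - 8)*(1004 - 505*(-499))/506) = 489678 + (-499 + (1/506)*0*(1004 + 251995)) = 489678 + (-499 + (1/506)*0*252999) = 489678 + (-499 + 0) = 489678 - 499 = 489179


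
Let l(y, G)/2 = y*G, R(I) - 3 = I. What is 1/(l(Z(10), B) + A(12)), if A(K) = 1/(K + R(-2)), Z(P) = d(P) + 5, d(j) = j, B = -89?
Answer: -13/34709 ≈ -0.00037454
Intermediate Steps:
R(I) = 3 + I
Z(P) = 5 + P (Z(P) = P + 5 = 5 + P)
A(K) = 1/(1 + K) (A(K) = 1/(K + (3 - 2)) = 1/(K + 1) = 1/(1 + K))
l(y, G) = 2*G*y (l(y, G) = 2*(y*G) = 2*(G*y) = 2*G*y)
1/(l(Z(10), B) + A(12)) = 1/(2*(-89)*(5 + 10) + 1/(1 + 12)) = 1/(2*(-89)*15 + 1/13) = 1/(-2670 + 1/13) = 1/(-34709/13) = -13/34709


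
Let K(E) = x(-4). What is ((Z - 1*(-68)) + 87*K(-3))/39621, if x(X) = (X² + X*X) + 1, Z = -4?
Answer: 2935/39621 ≈ 0.074077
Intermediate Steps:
x(X) = 1 + 2*X² (x(X) = (X² + X²) + 1 = 2*X² + 1 = 1 + 2*X²)
K(E) = 33 (K(E) = 1 + 2*(-4)² = 1 + 2*16 = 1 + 32 = 33)
((Z - 1*(-68)) + 87*K(-3))/39621 = ((-4 - 1*(-68)) + 87*33)/39621 = ((-4 + 68) + 2871)*(1/39621) = (64 + 2871)*(1/39621) = 2935*(1/39621) = 2935/39621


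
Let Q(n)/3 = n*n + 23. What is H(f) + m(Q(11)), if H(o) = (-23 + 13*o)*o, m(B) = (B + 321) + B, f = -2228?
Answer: 64584221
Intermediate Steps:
Q(n) = 69 + 3*n**2 (Q(n) = 3*(n*n + 23) = 3*(n**2 + 23) = 3*(23 + n**2) = 69 + 3*n**2)
m(B) = 321 + 2*B (m(B) = (321 + B) + B = 321 + 2*B)
H(o) = o*(-23 + 13*o)
H(f) + m(Q(11)) = -2228*(-23 + 13*(-2228)) + (321 + 2*(69 + 3*11**2)) = -2228*(-23 - 28964) + (321 + 2*(69 + 3*121)) = -2228*(-28987) + (321 + 2*(69 + 363)) = 64583036 + (321 + 2*432) = 64583036 + (321 + 864) = 64583036 + 1185 = 64584221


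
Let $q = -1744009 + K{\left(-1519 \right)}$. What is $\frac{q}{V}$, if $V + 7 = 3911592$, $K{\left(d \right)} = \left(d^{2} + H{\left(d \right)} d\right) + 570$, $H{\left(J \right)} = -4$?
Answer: $\frac{569998}{3911585} \approx 0.14572$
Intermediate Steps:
$K{\left(d \right)} = 570 + d^{2} - 4 d$ ($K{\left(d \right)} = \left(d^{2} - 4 d\right) + 570 = 570 + d^{2} - 4 d$)
$V = 3911585$ ($V = -7 + 3911592 = 3911585$)
$q = 569998$ ($q = -1744009 + \left(570 + \left(-1519\right)^{2} - -6076\right) = -1744009 + \left(570 + 2307361 + 6076\right) = -1744009 + 2314007 = 569998$)
$\frac{q}{V} = \frac{569998}{3911585}$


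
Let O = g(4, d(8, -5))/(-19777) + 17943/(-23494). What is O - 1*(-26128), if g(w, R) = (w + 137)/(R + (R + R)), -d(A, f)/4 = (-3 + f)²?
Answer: 1553891962990893/59474027264 ≈ 26127.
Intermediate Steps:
d(A, f) = -4*(-3 + f)²
g(w, R) = (137 + w)/(3*R) (g(w, R) = (137 + w)/(R + 2*R) = (137 + w)/((3*R)) = (137 + w)*(1/(3*R)) = (137 + w)/(3*R))
O = -45421362899/59474027264 (O = ((137 + 4)/(3*((-4*(-3 - 5)²))))/(-19777) + 17943/(-23494) = ((⅓)*141/(-4*(-8)²))*(-1/19777) + 17943*(-1/23494) = ((⅓)*141/(-4*64))*(-1/19777) - 17943/23494 = ((⅓)*141/(-256))*(-1/19777) - 17943/23494 = ((⅓)*(-1/256)*141)*(-1/19777) - 17943/23494 = -47/256*(-1/19777) - 17943/23494 = 47/5062912 - 17943/23494 = -45421362899/59474027264 ≈ -0.76372)
O - 1*(-26128) = -45421362899/59474027264 - 1*(-26128) = -45421362899/59474027264 + 26128 = 1553891962990893/59474027264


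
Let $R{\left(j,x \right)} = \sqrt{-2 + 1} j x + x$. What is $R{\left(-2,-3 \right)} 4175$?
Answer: $-12525 + 25050 i \approx -12525.0 + 25050.0 i$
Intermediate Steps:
$R{\left(j,x \right)} = x + i j x$ ($R{\left(j,x \right)} = \sqrt{-1} j x + x = i j x + x = x + i j x$)
$R{\left(-2,-3 \right)} 4175 = - 3 \left(1 + i \left(-2\right)\right) 4175 = - 3 \left(1 - 2 i\right) 4175 = \left(-3 + 6 i\right) 4175 = -12525 + 25050 i$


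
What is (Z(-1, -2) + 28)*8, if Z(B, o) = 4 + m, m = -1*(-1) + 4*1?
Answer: 296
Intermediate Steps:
m = 5 (m = 1 + 4 = 5)
Z(B, o) = 9 (Z(B, o) = 4 + 5 = 9)
(Z(-1, -2) + 28)*8 = (9 + 28)*8 = 37*8 = 296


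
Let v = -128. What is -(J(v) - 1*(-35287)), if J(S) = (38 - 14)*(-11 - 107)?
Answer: -32455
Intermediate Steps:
J(S) = -2832 (J(S) = 24*(-118) = -2832)
-(J(v) - 1*(-35287)) = -(-2832 - 1*(-35287)) = -(-2832 + 35287) = -1*32455 = -32455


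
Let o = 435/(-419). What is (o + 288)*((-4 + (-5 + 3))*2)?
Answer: -1442844/419 ≈ -3443.5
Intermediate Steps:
o = -435/419 (o = 435*(-1/419) = -435/419 ≈ -1.0382)
(o + 288)*((-4 + (-5 + 3))*2) = (-435/419 + 288)*((-4 + (-5 + 3))*2) = 120237*((-4 - 2)*2)/419 = 120237*(-6*2)/419 = (120237/419)*(-12) = -1442844/419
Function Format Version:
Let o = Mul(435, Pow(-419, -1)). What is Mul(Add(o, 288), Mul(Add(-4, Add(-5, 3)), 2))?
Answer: Rational(-1442844, 419) ≈ -3443.5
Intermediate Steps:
o = Rational(-435, 419) (o = Mul(435, Rational(-1, 419)) = Rational(-435, 419) ≈ -1.0382)
Mul(Add(o, 288), Mul(Add(-4, Add(-5, 3)), 2)) = Mul(Add(Rational(-435, 419), 288), Mul(Add(-4, Add(-5, 3)), 2)) = Mul(Rational(120237, 419), Mul(Add(-4, -2), 2)) = Mul(Rational(120237, 419), Mul(-6, 2)) = Mul(Rational(120237, 419), -12) = Rational(-1442844, 419)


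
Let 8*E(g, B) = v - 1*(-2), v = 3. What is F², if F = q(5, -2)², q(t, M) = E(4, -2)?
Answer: 625/4096 ≈ 0.15259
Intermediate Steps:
E(g, B) = 5/8 (E(g, B) = (3 - 1*(-2))/8 = (3 + 2)/8 = (⅛)*5 = 5/8)
q(t, M) = 5/8
F = 25/64 (F = (5/8)² = 25/64 ≈ 0.39063)
F² = (25/64)² = 625/4096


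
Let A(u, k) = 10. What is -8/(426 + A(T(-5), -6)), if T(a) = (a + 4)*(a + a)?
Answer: -2/109 ≈ -0.018349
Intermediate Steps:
T(a) = 2*a*(4 + a) (T(a) = (4 + a)*(2*a) = 2*a*(4 + a))
-8/(426 + A(T(-5), -6)) = -8/(426 + 10) = -8/436 = -8*1/436 = -2/109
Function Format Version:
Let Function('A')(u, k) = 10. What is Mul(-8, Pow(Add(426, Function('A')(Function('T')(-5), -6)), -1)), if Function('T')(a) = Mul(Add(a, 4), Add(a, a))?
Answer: Rational(-2, 109) ≈ -0.018349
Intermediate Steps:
Function('T')(a) = Mul(2, a, Add(4, a)) (Function('T')(a) = Mul(Add(4, a), Mul(2, a)) = Mul(2, a, Add(4, a)))
Mul(-8, Pow(Add(426, Function('A')(Function('T')(-5), -6)), -1)) = Mul(-8, Pow(Add(426, 10), -1)) = Mul(-8, Pow(436, -1)) = Mul(-8, Rational(1, 436)) = Rational(-2, 109)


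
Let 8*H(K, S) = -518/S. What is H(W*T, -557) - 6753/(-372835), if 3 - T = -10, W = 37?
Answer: 111609949/830676380 ≈ 0.13436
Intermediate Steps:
T = 13 (T = 3 - 1*(-10) = 3 + 10 = 13)
H(K, S) = -259/(4*S) (H(K, S) = (-518/S)/8 = -259/(4*S))
H(W*T, -557) - 6753/(-372835) = -259/4/(-557) - 6753/(-372835) = -259/4*(-1/557) - 6753*(-1/372835) = 259/2228 + 6753/372835 = 111609949/830676380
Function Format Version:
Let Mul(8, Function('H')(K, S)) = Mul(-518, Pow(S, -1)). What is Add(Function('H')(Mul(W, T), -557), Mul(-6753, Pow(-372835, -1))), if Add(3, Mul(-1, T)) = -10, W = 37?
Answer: Rational(111609949, 830676380) ≈ 0.13436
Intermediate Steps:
T = 13 (T = Add(3, Mul(-1, -10)) = Add(3, 10) = 13)
Function('H')(K, S) = Mul(Rational(-259, 4), Pow(S, -1)) (Function('H')(K, S) = Mul(Rational(1, 8), Mul(-518, Pow(S, -1))) = Mul(Rational(-259, 4), Pow(S, -1)))
Add(Function('H')(Mul(W, T), -557), Mul(-6753, Pow(-372835, -1))) = Add(Mul(Rational(-259, 4), Pow(-557, -1)), Mul(-6753, Pow(-372835, -1))) = Add(Mul(Rational(-259, 4), Rational(-1, 557)), Mul(-6753, Rational(-1, 372835))) = Add(Rational(259, 2228), Rational(6753, 372835)) = Rational(111609949, 830676380)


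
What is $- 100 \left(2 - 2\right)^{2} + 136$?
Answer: $136$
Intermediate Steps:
$- 100 \left(2 - 2\right)^{2} + 136 = - 100 \cdot 0^{2} + 136 = \left(-100\right) 0 + 136 = 0 + 136 = 136$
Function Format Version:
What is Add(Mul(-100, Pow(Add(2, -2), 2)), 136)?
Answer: 136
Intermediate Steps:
Add(Mul(-100, Pow(Add(2, -2), 2)), 136) = Add(Mul(-100, Pow(0, 2)), 136) = Add(Mul(-100, 0), 136) = Add(0, 136) = 136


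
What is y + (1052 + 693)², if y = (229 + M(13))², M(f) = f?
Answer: 3103589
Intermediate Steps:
y = 58564 (y = (229 + 13)² = 242² = 58564)
y + (1052 + 693)² = 58564 + (1052 + 693)² = 58564 + 1745² = 58564 + 3045025 = 3103589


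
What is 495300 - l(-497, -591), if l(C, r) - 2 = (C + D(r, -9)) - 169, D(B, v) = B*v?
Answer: 490645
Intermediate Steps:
l(C, r) = -167 + C - 9*r (l(C, r) = 2 + ((C + r*(-9)) - 169) = 2 + ((C - 9*r) - 169) = 2 + (-169 + C - 9*r) = -167 + C - 9*r)
495300 - l(-497, -591) = 495300 - (-167 - 497 - 9*(-591)) = 495300 - (-167 - 497 + 5319) = 495300 - 1*4655 = 495300 - 4655 = 490645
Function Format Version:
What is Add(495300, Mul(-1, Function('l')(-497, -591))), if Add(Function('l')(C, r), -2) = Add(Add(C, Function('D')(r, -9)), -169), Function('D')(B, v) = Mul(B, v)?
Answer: 490645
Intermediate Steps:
Function('l')(C, r) = Add(-167, C, Mul(-9, r)) (Function('l')(C, r) = Add(2, Add(Add(C, Mul(r, -9)), -169)) = Add(2, Add(Add(C, Mul(-9, r)), -169)) = Add(2, Add(-169, C, Mul(-9, r))) = Add(-167, C, Mul(-9, r)))
Add(495300, Mul(-1, Function('l')(-497, -591))) = Add(495300, Mul(-1, Add(-167, -497, Mul(-9, -591)))) = Add(495300, Mul(-1, Add(-167, -497, 5319))) = Add(495300, Mul(-1, 4655)) = Add(495300, -4655) = 490645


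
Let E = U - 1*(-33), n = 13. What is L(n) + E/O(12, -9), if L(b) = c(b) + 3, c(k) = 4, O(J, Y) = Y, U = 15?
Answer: 5/3 ≈ 1.6667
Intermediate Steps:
E = 48 (E = 15 - 1*(-33) = 15 + 33 = 48)
L(b) = 7 (L(b) = 4 + 3 = 7)
L(n) + E/O(12, -9) = 7 + 48/(-9) = 7 - ⅑*48 = 7 - 16/3 = 5/3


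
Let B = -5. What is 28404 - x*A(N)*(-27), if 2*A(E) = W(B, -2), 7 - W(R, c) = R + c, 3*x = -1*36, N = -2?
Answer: 26136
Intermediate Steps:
x = -12 (x = (-1*36)/3 = (⅓)*(-36) = -12)
W(R, c) = 7 - R - c (W(R, c) = 7 - (R + c) = 7 + (-R - c) = 7 - R - c)
A(E) = 7 (A(E) = (7 - 1*(-5) - 1*(-2))/2 = (7 + 5 + 2)/2 = (½)*14 = 7)
28404 - x*A(N)*(-27) = 28404 - (-12*7)*(-27) = 28404 - (-84)*(-27) = 28404 - 1*2268 = 28404 - 2268 = 26136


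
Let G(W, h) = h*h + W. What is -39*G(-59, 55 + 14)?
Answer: -183378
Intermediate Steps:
G(W, h) = W + h² (G(W, h) = h² + W = W + h²)
-39*G(-59, 55 + 14) = -39*(-59 + (55 + 14)²) = -39*(-59 + 69²) = -39*(-59 + 4761) = -39*4702 = -183378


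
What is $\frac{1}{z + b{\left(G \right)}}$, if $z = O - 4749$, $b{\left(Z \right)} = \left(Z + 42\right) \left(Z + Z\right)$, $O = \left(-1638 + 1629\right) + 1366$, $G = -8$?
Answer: $- \frac{1}{3936} \approx -0.00025406$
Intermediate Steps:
$O = 1357$ ($O = -9 + 1366 = 1357$)
$b{\left(Z \right)} = 2 Z \left(42 + Z\right)$ ($b{\left(Z \right)} = \left(42 + Z\right) 2 Z = 2 Z \left(42 + Z\right)$)
$z = -3392$ ($z = 1357 - 4749 = -3392$)
$\frac{1}{z + b{\left(G \right)}} = \frac{1}{-3392 + 2 \left(-8\right) \left(42 - 8\right)} = \frac{1}{-3392 + 2 \left(-8\right) 34} = \frac{1}{-3392 - 544} = \frac{1}{-3936} = - \frac{1}{3936}$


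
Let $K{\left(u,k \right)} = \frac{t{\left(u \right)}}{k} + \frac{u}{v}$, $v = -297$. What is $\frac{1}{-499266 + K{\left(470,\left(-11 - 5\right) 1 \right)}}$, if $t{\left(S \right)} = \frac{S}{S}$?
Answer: $- \frac{4752}{2372519849} \approx -2.0029 \cdot 10^{-6}$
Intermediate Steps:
$t{\left(S \right)} = 1$
$K{\left(u,k \right)} = \frac{1}{k} - \frac{u}{297}$ ($K{\left(u,k \right)} = 1 \frac{1}{k} + \frac{u}{-297} = \frac{1}{k} + u \left(- \frac{1}{297}\right) = \frac{1}{k} - \frac{u}{297}$)
$\frac{1}{-499266 + K{\left(470,\left(-11 - 5\right) 1 \right)}} = \frac{1}{-499266 + \left(\frac{1}{\left(-11 - 5\right) 1} - \frac{470}{297}\right)} = \frac{1}{-499266 - \left(\frac{470}{297} - \frac{1}{\left(-16\right) 1}\right)} = \frac{1}{-499266 - \left(\frac{470}{297} - \frac{1}{-16}\right)} = \frac{1}{-499266 - \frac{7817}{4752}} = \frac{1}{- \frac{2372519849}{4752}} = - \frac{4752}{2372519849}$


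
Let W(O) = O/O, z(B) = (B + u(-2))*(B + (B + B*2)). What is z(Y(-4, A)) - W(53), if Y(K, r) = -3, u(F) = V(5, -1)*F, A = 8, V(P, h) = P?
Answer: 155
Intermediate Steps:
u(F) = 5*F
z(B) = 4*B*(-10 + B) (z(B) = (B + 5*(-2))*(B + (B + B*2)) = (B - 10)*(B + (B + 2*B)) = (-10 + B)*(B + 3*B) = (-10 + B)*(4*B) = 4*B*(-10 + B))
W(O) = 1
z(Y(-4, A)) - W(53) = 4*(-3)*(-10 - 3) - 1*1 = 4*(-3)*(-13) - 1 = 156 - 1 = 155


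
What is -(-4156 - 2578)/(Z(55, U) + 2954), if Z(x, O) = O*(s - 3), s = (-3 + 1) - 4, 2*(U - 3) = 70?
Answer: 3367/1306 ≈ 2.5781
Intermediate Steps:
U = 38 (U = 3 + (½)*70 = 3 + 35 = 38)
s = -6 (s = -2 - 4 = -6)
Z(x, O) = -9*O (Z(x, O) = O*(-6 - 3) = O*(-9) = -9*O)
-(-4156 - 2578)/(Z(55, U) + 2954) = -(-4156 - 2578)/(-9*38 + 2954) = -(-6734)/(-342 + 2954) = -(-6734)/2612 = -1*(-3367/1306) = 3367/1306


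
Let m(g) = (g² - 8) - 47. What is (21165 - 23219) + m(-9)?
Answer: -2028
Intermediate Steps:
m(g) = -55 + g² (m(g) = (-8 + g²) - 47 = -55 + g²)
(21165 - 23219) + m(-9) = (21165 - 23219) + (-55 + (-9)²) = -2054 + (-55 + 81) = -2054 + 26 = -2028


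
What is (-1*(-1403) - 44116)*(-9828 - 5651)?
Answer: 661154527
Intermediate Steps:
(-1*(-1403) - 44116)*(-9828 - 5651) = (1403 - 44116)*(-15479) = -42713*(-15479) = 661154527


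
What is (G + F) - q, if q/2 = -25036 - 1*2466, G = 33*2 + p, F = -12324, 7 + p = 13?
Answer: 42752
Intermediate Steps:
p = 6 (p = -7 + 13 = 6)
G = 72 (G = 33*2 + 6 = 66 + 6 = 72)
q = -55004 (q = 2*(-25036 - 1*2466) = 2*(-25036 - 2466) = 2*(-27502) = -55004)
(G + F) - q = (72 - 12324) - 1*(-55004) = -12252 + 55004 = 42752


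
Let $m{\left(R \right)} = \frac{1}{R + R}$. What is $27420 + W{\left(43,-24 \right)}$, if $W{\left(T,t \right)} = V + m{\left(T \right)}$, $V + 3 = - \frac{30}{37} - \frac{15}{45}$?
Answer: $\frac{261711871}{9546} \approx 27416.0$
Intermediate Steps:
$m{\left(R \right)} = \frac{1}{2 R}$
$V = - \frac{460}{111}$ ($V = -3 - \left(\frac{1}{3} + \frac{30}{37}\right) = -3 - \frac{127}{111} = - \frac{460}{111} \approx -4.1441$)
$W{\left(T,t \right)} = - \frac{460}{111} + \frac{1}{2 T}$
$27420 + W{\left(43,-24 \right)} = 27420 + \frac{111 - 39560}{222 \cdot 43} = 27420 + \frac{1}{222} \cdot \frac{1}{43} \left(111 - 39560\right) = 27420 + \frac{1}{222} \cdot \frac{1}{43} \left(-39449\right) = 27420 - \frac{39449}{9546} = \frac{261711871}{9546}$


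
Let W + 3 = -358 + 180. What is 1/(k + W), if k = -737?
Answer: -1/918 ≈ -0.0010893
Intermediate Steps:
W = -181 (W = -3 + (-358 + 180) = -3 - 178 = -181)
1/(k + W) = 1/(-737 - 181) = 1/(-918) = -1/918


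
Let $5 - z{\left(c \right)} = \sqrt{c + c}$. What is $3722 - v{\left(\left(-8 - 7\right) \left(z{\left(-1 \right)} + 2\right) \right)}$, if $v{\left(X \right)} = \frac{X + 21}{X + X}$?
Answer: $\frac{949007}{255} + \frac{7 i \sqrt{2}}{510} \approx 3721.6 + 0.019411 i$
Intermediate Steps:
$z{\left(c \right)} = 5 - \sqrt{2} \sqrt{c}$ ($z{\left(c \right)} = 5 - \sqrt{c + c} = 5 - \sqrt{2 c} = 5 - \sqrt{2} \sqrt{c}$)
$v{\left(X \right)} = \frac{21 + X}{2 X}$
$3722 - v{\left(\left(-8 - 7\right) \left(z{\left(-1 \right)} + 2\right) \right)} = 3722 - \frac{21 + \left(-8 - 7\right) \left(\left(5 - \sqrt{2} \sqrt{-1}\right) + 2\right)}{2 \left(-8 - 7\right) \left(\left(5 - \sqrt{2} \sqrt{-1}\right) + 2\right)} = 3722 - \frac{21 - 15 \left(\left(5 - \sqrt{2} i\right) + 2\right)}{2 \left(- 15 \left(\left(5 - \sqrt{2} i\right) + 2\right)\right)} = 3722 - \frac{21 - 15 \left(\left(5 - i \sqrt{2}\right) + 2\right)}{2 \left(- 15 \left(\left(5 - i \sqrt{2}\right) + 2\right)\right)} = 3722 - \frac{21 - 15 \left(7 - i \sqrt{2}\right)}{2 \left(- 15 \left(7 - i \sqrt{2}\right)\right)} = 3722 - \frac{21 - \left(105 - 15 i \sqrt{2}\right)}{2 \left(-105 + 15 i \sqrt{2}\right)} = 3722 - \frac{-84 + 15 i \sqrt{2}}{2 \left(-105 + 15 i \sqrt{2}\right)}$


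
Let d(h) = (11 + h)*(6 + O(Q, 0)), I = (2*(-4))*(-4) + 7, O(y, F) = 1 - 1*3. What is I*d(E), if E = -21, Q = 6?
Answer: -1560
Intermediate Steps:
O(y, F) = -2 (O(y, F) = 1 - 3 = -2)
I = 39 (I = -8*(-4) + 7 = 32 + 7 = 39)
d(h) = 44 + 4*h (d(h) = (11 + h)*(6 - 2) = (11 + h)*4 = 44 + 4*h)
I*d(E) = 39*(44 + 4*(-21)) = 39*(44 - 84) = 39*(-40) = -1560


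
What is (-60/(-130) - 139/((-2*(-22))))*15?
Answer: -23145/572 ≈ -40.463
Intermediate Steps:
(-60/(-130) - 139/((-2*(-22))))*15 = (-60*(-1/130) - 139/44)*15 = (6/13 - 139*1/44)*15 = (6/13 - 139/44)*15 = -1543/572*15 = -23145/572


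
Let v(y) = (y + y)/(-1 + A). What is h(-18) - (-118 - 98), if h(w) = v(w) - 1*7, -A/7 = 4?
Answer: 6097/29 ≈ 210.24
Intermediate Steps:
A = -28 (A = -7*4 = -28)
v(y) = -2*y/29 (v(y) = (y + y)/(-1 - 28) = (2*y)/(-29) = (2*y)*(-1/29) = -2*y/29)
h(w) = -7 - 2*w/29 (h(w) = -2*w/29 - 1*7 = -2*w/29 - 7 = -7 - 2*w/29)
h(-18) - (-118 - 98) = (-7 - 2/29*(-18)) - (-118 - 98) = (-7 + 36/29) - 1*(-216) = -167/29 + 216 = 6097/29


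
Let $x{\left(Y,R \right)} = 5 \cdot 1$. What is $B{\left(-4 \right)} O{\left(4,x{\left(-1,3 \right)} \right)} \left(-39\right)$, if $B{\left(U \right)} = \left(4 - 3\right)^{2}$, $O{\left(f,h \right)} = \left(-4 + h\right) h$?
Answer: $-195$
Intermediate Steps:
$x{\left(Y,R \right)} = 5$
$O{\left(f,h \right)} = h \left(-4 + h\right)$
$B{\left(U \right)} = 1$ ($B{\left(U \right)} = 1^{2} = 1$)
$B{\left(-4 \right)} O{\left(4,x{\left(-1,3 \right)} \right)} \left(-39\right) = 1 \cdot 5 \left(-4 + 5\right) \left(-39\right) = 1 \cdot 5 \cdot 1 \left(-39\right) = 1 \cdot 5 \left(-39\right) = 5 \left(-39\right) = -195$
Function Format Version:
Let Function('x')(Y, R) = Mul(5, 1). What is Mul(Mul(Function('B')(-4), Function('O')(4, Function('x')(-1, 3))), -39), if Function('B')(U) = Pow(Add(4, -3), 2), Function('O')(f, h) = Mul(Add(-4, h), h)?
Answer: -195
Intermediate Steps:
Function('x')(Y, R) = 5
Function('O')(f, h) = Mul(h, Add(-4, h))
Function('B')(U) = 1 (Function('B')(U) = Pow(1, 2) = 1)
Mul(Mul(Function('B')(-4), Function('O')(4, Function('x')(-1, 3))), -39) = Mul(Mul(1, Mul(5, Add(-4, 5))), -39) = Mul(Mul(1, Mul(5, 1)), -39) = Mul(Mul(1, 5), -39) = Mul(5, -39) = -195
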